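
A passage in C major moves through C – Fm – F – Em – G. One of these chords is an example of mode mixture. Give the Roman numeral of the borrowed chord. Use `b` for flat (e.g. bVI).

In C major the diatonic chords are C, Dm, Em, F, G, Am, Bdim. C, F, Em and G all belong to that set. But Fm (F–Ab–C) is foreign: the diatonic IV on degree 4 is F, whereas Fm comes from C minor. It is labeled iv.

iv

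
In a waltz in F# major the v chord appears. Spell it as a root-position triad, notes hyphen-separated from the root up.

C#-E-G#

The root, C#, is scale degree 5 — the same note in F# major and F# minor; only the chord quality changes. Stacking thirds in F# minor on C# gives C#–E–G#.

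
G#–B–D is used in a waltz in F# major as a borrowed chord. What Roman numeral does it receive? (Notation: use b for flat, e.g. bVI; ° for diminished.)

The root G# is the diatonic 2nd degree of F# major; the borrowing shows in the chord quality. The diatonic chord on degree 2 would be G#m (ii), but G#–B–D is the diminished chord from F# minor. As a borrowed chord it is labeled ii°.

ii°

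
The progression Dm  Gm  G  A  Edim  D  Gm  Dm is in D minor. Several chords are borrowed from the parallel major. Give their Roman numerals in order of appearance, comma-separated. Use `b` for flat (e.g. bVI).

In D minor (with V from harmonic minor) the diatonic chords are Dm, Edim, F, Gm, A, Bb, C. Dm, Gm, A and Edim all belong to that set. G (G–B–D) doesn't fit — on degree 4 D minor would have Gm (iv). G is the degree-4 chord of D major, so it is the borrowed IV. D (D–F#–A) doesn't fit — on degree 1 D minor would have Dm (i). D is the degree-1 chord of D major, so it is the borrowed I.

IV, I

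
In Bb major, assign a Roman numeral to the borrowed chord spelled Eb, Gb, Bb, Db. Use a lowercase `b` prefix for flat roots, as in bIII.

iv7

Eb is scale degree 4 in Bb major. Diatonically Bb major has Eb (IV) on that degree; Eb–Gb–Bb–Db is instead the minor-seventh chord native to Bb minor, so it takes the label iv7.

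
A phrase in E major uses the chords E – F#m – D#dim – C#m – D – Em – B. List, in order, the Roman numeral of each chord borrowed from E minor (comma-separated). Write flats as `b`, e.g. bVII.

The diatonic triads in E major are E, F#m, G#m, A, B, C#m, D#dim. Of the given chords, E, F#m, D#dim, C#m and B are diatonic. D (D–F#–A) is not: scale degree 7 in E major carries D#dim (vii°). In E minor the chord on that degree is D, so here it functions as bVII, borrowed from the parallel minor. Em (E–G–B) doesn't fit — on degree 1 E major would have E (I). Em is the degree-1 chord of E minor, so it is the borrowed i.

bVII, i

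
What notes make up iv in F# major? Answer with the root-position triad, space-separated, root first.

iv is built on scale degree 4, which is B in both F# major and its parallel. In F# minor the chord on B is B–D–F#.

B D F#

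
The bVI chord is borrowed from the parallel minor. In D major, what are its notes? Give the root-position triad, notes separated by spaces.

Bb D F

bVI is built on the lowered scale degree 6. In D major degree 6 is B; lowered it becomes Bb. In D minor the chord on Bb is Bb–D–F.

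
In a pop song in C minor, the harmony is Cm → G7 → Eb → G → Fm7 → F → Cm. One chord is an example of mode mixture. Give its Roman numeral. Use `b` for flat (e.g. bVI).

In C minor (with V from harmonic minor) the diatonic chords are Cm, Ddim, Eb, Fm, G, Ab, Bb. Of the given chords, Cm, G7, Eb, G and Fm7 are diatonic. F (F–A–C) is not: scale degree 4 in C minor carries Fm (iv). In C major the chord on that degree is F, so here it functions as IV, borrowed from the parallel major.

IV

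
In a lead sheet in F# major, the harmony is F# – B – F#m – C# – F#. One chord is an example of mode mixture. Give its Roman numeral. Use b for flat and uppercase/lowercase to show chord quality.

i

In F# major the diatonic chords are F#, G#m, A#m, B, C#, D#m, E#dim. Of the given chords, F#, B and C# are diatonic. F#m (F#–A–C#) doesn't fit — on degree 1 F# major would have F# (I). F#m is the degree-1 chord of F# minor, so it is the borrowed i.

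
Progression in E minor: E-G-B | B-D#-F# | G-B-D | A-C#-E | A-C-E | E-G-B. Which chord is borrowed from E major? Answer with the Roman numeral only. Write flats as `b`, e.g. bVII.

In E minor (with V from harmonic minor) the diatonic chords are Em, F#dim, G, Am, B, C, D. Of the given chords, E–G–B = Em, B–D#–F# = B, G–B–D = G and A–C–E = Am are diatonic. A–C#–E is not: scale degree 4 in E minor carries Am (iv). In E major the chord on that degree is A, so here it functions as IV, borrowed from the parallel major.

IV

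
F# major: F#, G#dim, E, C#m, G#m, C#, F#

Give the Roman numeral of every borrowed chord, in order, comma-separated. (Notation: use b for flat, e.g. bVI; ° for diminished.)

ii°, bVII, v

F# major has the diatonic set F#, G#m, A#m, B, C#, D#m, E#dim. F#, G#m and C# all belong to that set. G#dim (G#–B–D) is not: scale degree 2 in F# major carries G#m (ii). In F# minor the chord on that degree is G#dim, so here it functions as ii°, borrowed from the parallel minor. But E (E–G#–B) is foreign: the diatonic vii° on degree 7 is E#dim, whereas E comes from F# minor. It is labeled bVII. C#m (C#–E–G#) doesn't fit — on degree 5 F# major would have C# (V). C#m is the degree-5 chord of F# minor, so it is the borrowed v.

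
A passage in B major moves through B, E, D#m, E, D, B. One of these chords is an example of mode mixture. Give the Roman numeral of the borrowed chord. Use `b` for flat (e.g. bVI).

The diatonic triads in B major are B, C#m, D#m, E, F#, G#m, A#dim. B, E and D#m all belong to that set. D (D–F#–A) is not: scale degree 3 in B major carries D#m (iii). In B minor the chord on that degree is D, so here it functions as bIII, borrowed from the parallel minor.

bIII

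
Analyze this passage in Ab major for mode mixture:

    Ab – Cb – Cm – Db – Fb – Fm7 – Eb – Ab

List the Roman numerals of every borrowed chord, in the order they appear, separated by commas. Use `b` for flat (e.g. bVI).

The diatonic triads in Ab major are Ab, Bbm, Cm, Db, Eb, Fm, Gdim. Ab, Cm, Db, Fm7 and Eb all belong to that set. Cb (Cb–Eb–Gb) doesn't fit — on degree 3 Ab major would have Cm (iii). Cb is the degree-3 chord of Ab minor, so it is the borrowed bIII. But Fb (Fb–Ab–Cb) is foreign: the diatonic vi on degree 6 is Fm, whereas Fb comes from Ab minor. It is labeled bVI.

bIII, bVI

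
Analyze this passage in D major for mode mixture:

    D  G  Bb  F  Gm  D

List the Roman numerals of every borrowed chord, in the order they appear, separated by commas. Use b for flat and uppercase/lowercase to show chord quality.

bVI, bIII, iv

In D major the diatonic chords are D, Em, F#m, G, A, Bm, C#dim. Of the given chords, D and G are diatonic. But Bb (Bb–D–F) is foreign: the diatonic vi on degree 6 is Bm, whereas Bb comes from D minor. It is labeled bVI. F (F–A–C) is not: scale degree 3 in D major carries F#m (iii). In D minor the chord on that degree is F, so here it functions as bIII, borrowed from the parallel minor. Gm (G–Bb–D) is not: scale degree 4 in D major carries G (IV). In D minor the chord on that degree is Gm, so here it functions as iv, borrowed from the parallel minor.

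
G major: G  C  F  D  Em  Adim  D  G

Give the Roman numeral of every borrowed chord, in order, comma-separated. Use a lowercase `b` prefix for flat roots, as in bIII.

bVII, ii°

G major has the diatonic set G, Am, Bm, C, D, Em, F#dim. G, C, D and Em are all diatonic. F (F–A–C) doesn't fit — on degree 7 G major would have F#dim (vii°). F is the degree-7 chord of G minor, so it is the borrowed bVII. Adim (A–C–Eb) doesn't fit — on degree 2 G major would have Am (ii). Adim is the degree-2 chord of G minor, so it is the borrowed ii°.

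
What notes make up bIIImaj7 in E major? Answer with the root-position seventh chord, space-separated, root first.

Scale degree 3 in E major is G#. bIIImaj7 uses the lowered form, G, taken from E minor. In E minor the chord on G is G–B–D–F#.

G B D F#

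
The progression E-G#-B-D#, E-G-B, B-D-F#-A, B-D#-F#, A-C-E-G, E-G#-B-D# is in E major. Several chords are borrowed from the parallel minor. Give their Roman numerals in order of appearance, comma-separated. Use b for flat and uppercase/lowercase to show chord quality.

i, v7, iv7

In E major the diatonic chords are E, F#m, G#m, A, B, C#m, D#dim. E–G#–B–D# = Emaj7 and B–D#–F# = B are both diatonic. E–G–B is not: scale degree 1 in E major carries E (I). In E minor the chord on that degree is Em, so here it functions as i, borrowed from the parallel minor. B–D–F#–A is not: scale degree 5 in E major carries B (V). In E minor the chord on that degree is Bm7, so here it functions as v7, borrowed from the parallel minor. A–C–E–G doesn't fit — on degree 4 E major would have A (IV). Am7 is the degree-4 chord of E minor, so it is the borrowed iv7.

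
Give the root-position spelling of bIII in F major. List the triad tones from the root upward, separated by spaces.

Ab C Eb

The root of bIII is the lowered 3rd degree: A becomes Ab. Stacking thirds in F minor on Ab gives Ab–C–Eb.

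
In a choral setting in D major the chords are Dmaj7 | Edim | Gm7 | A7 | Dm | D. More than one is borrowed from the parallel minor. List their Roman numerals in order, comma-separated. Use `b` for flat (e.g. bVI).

ii°, iv7, i

In D major the diatonic chords are D, Em, F#m, G, A, Bm, C#dim. Dmaj7, A7 and D are all diatonic. But Edim (E–G–Bb) is foreign: the diatonic ii on degree 2 is Em, whereas Edim comes from D minor. It is labeled ii°. Gm7 (G–Bb–D–F) doesn't fit — on degree 4 D major would have G (IV). Gm7 is the degree-4 chord of D minor, so it is the borrowed iv7. But Dm (D–F–A) is foreign: the diatonic I on degree 1 is D, whereas Dm comes from D minor. It is labeled i.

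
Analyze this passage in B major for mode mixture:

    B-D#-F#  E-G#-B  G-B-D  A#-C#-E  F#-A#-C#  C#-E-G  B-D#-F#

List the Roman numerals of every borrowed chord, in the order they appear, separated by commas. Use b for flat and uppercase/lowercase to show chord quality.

In B major the diatonic chords are B, C#m, D#m, E, F#, G#m, A#dim. Of the given chords, B–D#–F# = B, E–G#–B = E, A#–C#–E = A#dim and F#–A#–C# = F# are diatonic. G–B–D is not: scale degree 6 in B major carries G#m (vi). In B minor the chord on that degree is G, so here it functions as bVI, borrowed from the parallel minor. C#–E–G doesn't fit — on degree 2 B major would have C#m (ii). C#dim is the degree-2 chord of B minor, so it is the borrowed ii°.

bVI, ii°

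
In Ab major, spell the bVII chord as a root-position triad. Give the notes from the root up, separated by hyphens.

bVII is built on the lowered scale degree 7. In Ab major degree 7 is G; lowered it becomes Gb. Building the major chord from the parallel minor on Gb: Gb–Bb–Db.

Gb-Bb-Db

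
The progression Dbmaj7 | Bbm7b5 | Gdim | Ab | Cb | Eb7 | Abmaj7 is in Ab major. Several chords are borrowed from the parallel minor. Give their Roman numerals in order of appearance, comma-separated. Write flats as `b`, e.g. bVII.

Ab major has the diatonic set Ab, Bbm, Cm, Db, Eb, Fm, Gdim. Dbmaj7, Gdim, Ab, Eb7 and Abmaj7 all belong to that set. Bbm7b5 (Bb–Db–Fb–Ab) is not: scale degree 2 in Ab major carries Bbm (ii). In Ab minor the chord on that degree is Bbm7b5, so here it functions as iiø7, borrowed from the parallel minor. But Cb (Cb–Eb–Gb) is foreign: the diatonic iii on degree 3 is Cm, whereas Cb comes from Ab minor. It is labeled bIII.

iiø7, bIII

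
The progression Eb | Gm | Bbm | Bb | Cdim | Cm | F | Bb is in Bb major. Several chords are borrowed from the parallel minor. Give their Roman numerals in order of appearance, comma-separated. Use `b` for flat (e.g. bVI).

i, ii°

In Bb major the diatonic chords are Bb, Cm, Dm, Eb, F, Gm, Adim. Eb, Gm, Bb, Cm and F all belong to that set. Bbm (Bb–Db–F) doesn't fit — on degree 1 Bb major would have Bb (I). Bbm is the degree-1 chord of Bb minor, so it is the borrowed i. Cdim (C–Eb–Gb) is not: scale degree 2 in Bb major carries Cm (ii). In Bb minor the chord on that degree is Cdim, so here it functions as ii°, borrowed from the parallel minor.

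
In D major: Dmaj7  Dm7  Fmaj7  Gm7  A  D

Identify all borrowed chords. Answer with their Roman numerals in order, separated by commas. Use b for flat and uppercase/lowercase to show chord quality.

i7, bIIImaj7, iv7

D major has the diatonic set D, Em, F#m, G, A, Bm, C#dim. Dmaj7, A and D are all diatonic. Dm7 (D–F–A–C) doesn't fit — on degree 1 D major would have D (I). Dm7 is the degree-1 chord of D minor, so it is the borrowed i7. Fmaj7 (F–A–C–E) is not: scale degree 3 in D major carries F#m (iii). In D minor the chord on that degree is Fmaj7, so here it functions as bIIImaj7, borrowed from the parallel minor. Gm7 (G–Bb–D–F) doesn't fit — on degree 4 D major would have G (IV). Gm7 is the degree-4 chord of D minor, so it is the borrowed iv7.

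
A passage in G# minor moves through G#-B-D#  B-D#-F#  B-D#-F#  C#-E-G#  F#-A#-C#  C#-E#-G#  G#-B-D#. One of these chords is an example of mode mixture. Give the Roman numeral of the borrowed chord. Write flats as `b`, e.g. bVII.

IV

G# minor has the diatonic set G#m, A#dim, B, C#m, D#, E, F# (with V from harmonic minor). G#–B–D# = G#m, B–D#–F# = B, C#–E–G# = C#m and F#–A#–C# = F# all belong to that set. C#–E#–G# doesn't fit — on degree 4 G# minor would have C#m (iv). C# is the degree-4 chord of G# major, so it is the borrowed IV.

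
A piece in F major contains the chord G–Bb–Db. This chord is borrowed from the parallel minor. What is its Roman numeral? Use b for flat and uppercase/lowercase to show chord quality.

ii°

The root G is the diatonic 2nd degree of F major; the borrowing shows in the chord quality. Diatonically F major has Gm (ii) on that degree; G–Bb–Db is instead the diminished chord native to F minor, so it takes the label ii°.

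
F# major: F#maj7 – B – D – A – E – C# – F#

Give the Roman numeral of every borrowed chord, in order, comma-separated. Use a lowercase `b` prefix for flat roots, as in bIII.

F# major has the diatonic set F#, G#m, A#m, B, C#, D#m, E#dim. Of the given chords, F#maj7, B, C# and F# are diatonic. But D (D–F#–A) is foreign: the diatonic vi on degree 6 is D#m, whereas D comes from F# minor. It is labeled bVI. But A (A–C#–E) is foreign: the diatonic iii on degree 3 is A#m, whereas A comes from F# minor. It is labeled bIII. E (E–G#–B) is not: scale degree 7 in F# major carries E#dim (vii°). In F# minor the chord on that degree is E, so here it functions as bVII, borrowed from the parallel minor.

bVI, bIII, bVII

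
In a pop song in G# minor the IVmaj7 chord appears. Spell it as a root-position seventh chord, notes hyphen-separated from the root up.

C#-E#-G#-B#

The root, C#, is scale degree 4 — the same note in G# minor and G# major; only the chord quality changes. Stacking thirds in G# major on C# gives C#–E#–G#–B#.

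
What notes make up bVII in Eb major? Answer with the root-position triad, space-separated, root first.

Scale degree 7 in Eb major is D. bVII uses the lowered form, Db, taken from Eb minor. In Eb minor the chord on Db is Db–F–Ab.

Db F Ab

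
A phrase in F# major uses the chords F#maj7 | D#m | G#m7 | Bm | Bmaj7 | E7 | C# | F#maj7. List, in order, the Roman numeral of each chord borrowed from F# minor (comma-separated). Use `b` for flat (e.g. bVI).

The diatonic triads in F# major are F#, G#m, A#m, B, C#, D#m, E#dim. F#maj7, D#m, G#m7, Bmaj7 and C# all belong to that set. Bm (B–D–F#) doesn't fit — on degree 4 F# major would have B (IV). Bm is the degree-4 chord of F# minor, so it is the borrowed iv. But E7 (E–G#–B–D) is foreign: the diatonic vii° on degree 7 is E#dim, whereas E7 comes from F# minor. It is labeled bVII7.

iv, bVII7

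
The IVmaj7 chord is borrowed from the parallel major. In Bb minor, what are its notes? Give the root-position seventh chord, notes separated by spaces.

Eb G Bb D

IVmaj7 is built on scale degree 4, which is Eb in both Bb minor and its parallel. In Bb major the chord on Eb is Eb–G–Bb–D.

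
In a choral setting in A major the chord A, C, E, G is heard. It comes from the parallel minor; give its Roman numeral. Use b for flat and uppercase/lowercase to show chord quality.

The root A is the diatonic 1st degree of A major; the borrowing shows in the chord quality. A–C–E–G is a minor-seventh chord — the form found in A minor, not the diatonic I (A). Borrowed into A major it is written i7.

i7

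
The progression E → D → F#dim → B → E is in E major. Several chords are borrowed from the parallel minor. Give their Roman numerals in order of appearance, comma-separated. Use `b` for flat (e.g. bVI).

The diatonic triads in E major are E, F#m, G#m, A, B, C#m, D#dim. Of the given chords, E and B are diatonic. But D (D–F#–A) is foreign: the diatonic vii° on degree 7 is D#dim, whereas D comes from E minor. It is labeled bVII. But F#dim (F#–A–C) is foreign: the diatonic ii on degree 2 is F#m, whereas F#dim comes from E minor. It is labeled ii°.

bVII, ii°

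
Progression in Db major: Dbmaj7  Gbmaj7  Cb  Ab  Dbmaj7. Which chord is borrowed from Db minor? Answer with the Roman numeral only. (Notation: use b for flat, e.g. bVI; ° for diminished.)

Db major has the diatonic set Db, Ebm, Fm, Gb, Ab, Bbm, Cdim. Of the given chords, Dbmaj7, Gbmaj7 and Ab are diatonic. Cb (Cb–Eb–Gb) is not: scale degree 7 in Db major carries Cdim (vii°). In Db minor the chord on that degree is Cb, so here it functions as bVII, borrowed from the parallel minor.

bVII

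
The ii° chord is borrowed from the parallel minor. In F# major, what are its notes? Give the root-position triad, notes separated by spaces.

G# B D

The root, G#, is scale degree 2 — the same note in F# major and F# minor; only the chord quality changes. In F# minor the chord on G# is G#–B–D.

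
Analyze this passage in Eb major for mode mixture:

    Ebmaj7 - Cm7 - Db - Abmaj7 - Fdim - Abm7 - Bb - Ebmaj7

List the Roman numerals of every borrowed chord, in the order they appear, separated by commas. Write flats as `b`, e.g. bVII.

bVII, ii°, iv7

In Eb major the diatonic chords are Eb, Fm, Gm, Ab, Bb, Cm, Ddim. Ebmaj7, Cm7, Abmaj7 and Bb all belong to that set. But Db (Db–F–Ab) is foreign: the diatonic vii° on degree 7 is Ddim, whereas Db comes from Eb minor. It is labeled bVII. Fdim (F–Ab–Cb) is not: scale degree 2 in Eb major carries Fm (ii). In Eb minor the chord on that degree is Fdim, so here it functions as ii°, borrowed from the parallel minor. Abm7 (Ab–Cb–Eb–Gb) is not: scale degree 4 in Eb major carries Ab (IV). In Eb minor the chord on that degree is Abm7, so here it functions as iv7, borrowed from the parallel minor.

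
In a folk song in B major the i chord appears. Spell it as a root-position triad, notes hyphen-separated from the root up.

The root, B, is scale degree 1 — the same note in B major and B minor; only the chord quality changes. In B minor the chord on B is B–D–F#.

B-D-F#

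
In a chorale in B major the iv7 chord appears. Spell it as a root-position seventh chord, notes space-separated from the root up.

E G B D

iv7 is built on scale degree 4, which is E in both B major and its parallel. Building the minor-seventh chord from the parallel minor on E: E–G–B–D.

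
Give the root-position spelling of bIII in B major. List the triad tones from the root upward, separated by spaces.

D F# A

Scale degree 3 in B major is D#. bIII uses the lowered form, D, taken from B minor. Building the major chord from the parallel minor on D: D–F#–A.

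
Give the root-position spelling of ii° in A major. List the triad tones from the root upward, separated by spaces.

ii° is built on scale degree 2, which is B in both A major and its parallel. Building the diminished chord from the parallel minor on B: B–D–F.

B D F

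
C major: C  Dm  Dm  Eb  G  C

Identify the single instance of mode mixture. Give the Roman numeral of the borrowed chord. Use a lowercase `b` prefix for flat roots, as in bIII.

bIII

The diatonic triads in C major are C, Dm, Em, F, G, Am, Bdim. C, Dm and G all belong to that set. But Eb (Eb–G–Bb) is foreign: the diatonic iii on degree 3 is Em, whereas Eb comes from C minor. It is labeled bIII.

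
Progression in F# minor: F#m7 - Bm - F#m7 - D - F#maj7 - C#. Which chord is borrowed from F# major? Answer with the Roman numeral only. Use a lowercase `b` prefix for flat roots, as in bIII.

In F# minor (with V from harmonic minor) the diatonic chords are F#m, G#dim, A, Bm, C#, D, E. F#m7, Bm, D and C# are all diatonic. F#maj7 (F#–A#–C#–E#) is not: scale degree 1 in F# minor carries F#m (i). In F# major the chord on that degree is F#maj7, so here it functions as Imaj7, borrowed from the parallel major.

Imaj7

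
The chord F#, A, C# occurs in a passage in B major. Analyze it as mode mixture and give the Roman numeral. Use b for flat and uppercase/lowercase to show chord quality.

The root F# is the diatonic 5th degree of B major; the borrowing shows in the chord quality. The diatonic chord on degree 5 would be F# (V), but F#–A–C# is the minor chord from B minor. As a borrowed chord it is labeled v.

v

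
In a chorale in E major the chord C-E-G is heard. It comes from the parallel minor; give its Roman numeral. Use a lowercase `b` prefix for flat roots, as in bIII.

bVI

The root C is the lowered 6th scale degree — diatonically E major has C# there. C–E–G is a major chord — the form found in E minor, not the diatonic vi (C#m). Borrowed into E major it is written bVI.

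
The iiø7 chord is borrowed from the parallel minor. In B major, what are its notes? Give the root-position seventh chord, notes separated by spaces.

The root, C#, is scale degree 2 — the same note in B major and B minor; only the chord quality changes. Stacking thirds in B minor on C# gives C#–E–G–B.

C# E G B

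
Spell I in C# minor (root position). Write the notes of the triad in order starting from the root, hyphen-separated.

C#-E#-G#

I is built on scale degree 1, which is C# in both C# minor and its parallel. Building the major chord from the parallel major on C#: C#–E#–G#.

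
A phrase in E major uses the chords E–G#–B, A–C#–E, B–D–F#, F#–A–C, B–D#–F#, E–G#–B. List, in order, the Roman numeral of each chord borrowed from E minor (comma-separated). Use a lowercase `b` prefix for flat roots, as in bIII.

v, ii°

The diatonic triads in E major are E, F#m, G#m, A, B, C#m, D#dim. E–G#–B = E, A–C#–E = A and B–D#–F# = B all belong to that set. B–D–F# doesn't fit — on degree 5 E major would have B (V). Bm is the degree-5 chord of E minor, so it is the borrowed v. But F#–A–C is foreign: the diatonic ii on degree 2 is F#m, whereas F#dim comes from E minor. It is labeled ii°.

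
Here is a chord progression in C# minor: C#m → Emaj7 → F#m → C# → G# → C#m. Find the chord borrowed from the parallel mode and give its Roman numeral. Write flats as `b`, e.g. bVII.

I

The diatonic triads in C# minor (with V from harmonic minor) are C#m, D#dim, E, F#m, G#, A, B. Of the given chords, C#m, Emaj7, F#m and G# are diatonic. C# (C#–E#–G#) doesn't fit — on degree 1 C# minor would have C#m (i). C# is the degree-1 chord of C# major, so it is the borrowed I.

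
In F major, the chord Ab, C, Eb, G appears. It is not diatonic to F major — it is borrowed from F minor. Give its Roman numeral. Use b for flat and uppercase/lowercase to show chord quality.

Ab is the lowered form of scale degree 3 in F major (the diatonic degree 3 is A). Diatonically F major has Am (iii) on that degree; Ab–C–Eb–G is instead the major-seventh chord native to F minor, so it takes the label bIIImaj7.

bIIImaj7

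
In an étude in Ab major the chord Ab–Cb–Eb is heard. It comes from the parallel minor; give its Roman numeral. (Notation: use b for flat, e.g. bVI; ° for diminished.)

i

The root Ab is the diatonic 1st degree of Ab major; the borrowing shows in the chord quality. The diatonic chord on degree 1 would be Ab (I), but Ab–Cb–Eb is the minor chord from Ab minor. As a borrowed chord it is labeled i.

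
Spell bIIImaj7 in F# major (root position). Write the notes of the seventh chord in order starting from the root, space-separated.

bIIImaj7 is built on the lowered scale degree 3. In F# major degree 3 is A#; lowered it becomes A. Building the major-seventh chord from the parallel minor on A: A–C#–E–G#.

A C# E G#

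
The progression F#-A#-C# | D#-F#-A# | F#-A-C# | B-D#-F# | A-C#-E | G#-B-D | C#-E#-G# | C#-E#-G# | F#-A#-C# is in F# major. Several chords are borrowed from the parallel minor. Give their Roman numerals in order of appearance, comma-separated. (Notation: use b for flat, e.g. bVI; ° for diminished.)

i, bIII, ii°

In F# major the diatonic chords are F#, G#m, A#m, B, C#, D#m, E#dim. F#–A#–C# = F#, D#–F#–A# = D#m, B–D#–F# = B and C#–E#–G# = C# are all diatonic. But F#–A–C# is foreign: the diatonic I on degree 1 is F#, whereas F#m comes from F# minor. It is labeled i. A–C#–E is not: scale degree 3 in F# major carries A#m (iii). In F# minor the chord on that degree is A, so here it functions as bIII, borrowed from the parallel minor. G#–B–D is not: scale degree 2 in F# major carries G#m (ii). In F# minor the chord on that degree is G#dim, so here it functions as ii°, borrowed from the parallel minor.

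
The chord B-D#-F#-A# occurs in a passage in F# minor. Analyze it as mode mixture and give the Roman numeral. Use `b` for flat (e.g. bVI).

IVmaj7

B is scale degree 4 in F# minor. Diatonically F# minor has Bm (iv) on that degree; B–D#–F#–A# is instead the major-seventh chord native to F# major, so it takes the label IVmaj7.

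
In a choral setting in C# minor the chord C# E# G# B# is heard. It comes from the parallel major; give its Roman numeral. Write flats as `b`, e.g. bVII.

C# is scale degree 1 in C# minor. C#–E#–G#–B# is a major-seventh chord — the form found in C# major, not the diatonic i (C#m). Borrowed into C# minor it is written Imaj7.

Imaj7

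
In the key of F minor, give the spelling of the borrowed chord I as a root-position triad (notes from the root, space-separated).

F A C

I is built on scale degree 1, which is F in both F minor and its parallel. Stacking thirds in F major on F gives F–A–C.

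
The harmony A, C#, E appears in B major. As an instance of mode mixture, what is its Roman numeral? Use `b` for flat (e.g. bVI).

bVII

A is the lowered form of scale degree 7 in B major (the diatonic degree 7 is A#). A–C#–E is a major chord — the form found in B minor, not the diatonic vii° (A#dim). Borrowed into B major it is written bVII.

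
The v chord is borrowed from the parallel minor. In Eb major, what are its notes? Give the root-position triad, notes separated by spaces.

v is built on scale degree 5, which is Bb in both Eb major and its parallel. Building the minor chord from the parallel minor on Bb: Bb–Db–F.

Bb Db F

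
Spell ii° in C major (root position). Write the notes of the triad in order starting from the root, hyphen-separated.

D-F-Ab

ii° is built on scale degree 2, which is D in both C major and its parallel. In C minor the chord on D is D–F–Ab.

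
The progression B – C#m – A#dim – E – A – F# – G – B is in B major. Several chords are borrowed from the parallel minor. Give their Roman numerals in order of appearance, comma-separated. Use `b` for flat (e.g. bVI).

B major has the diatonic set B, C#m, D#m, E, F#, G#m, A#dim. B, C#m, A#dim, E and F# are all diatonic. A (A–C#–E) doesn't fit — on degree 7 B major would have A#dim (vii°). A is the degree-7 chord of B minor, so it is the borrowed bVII. G (G–B–D) is not: scale degree 6 in B major carries G#m (vi). In B minor the chord on that degree is G, so here it functions as bVI, borrowed from the parallel minor.

bVII, bVI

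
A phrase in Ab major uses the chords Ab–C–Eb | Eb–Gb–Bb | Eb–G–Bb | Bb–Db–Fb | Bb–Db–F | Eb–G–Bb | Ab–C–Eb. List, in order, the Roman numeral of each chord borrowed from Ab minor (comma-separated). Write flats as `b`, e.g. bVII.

v, ii°

Ab major has the diatonic set Ab, Bbm, Cm, Db, Eb, Fm, Gdim. Ab–C–Eb = Ab, Eb–G–Bb = Eb and Bb–Db–F = Bbm are all diatonic. But Eb–Gb–Bb is foreign: the diatonic V on degree 5 is Eb, whereas Ebm comes from Ab minor. It is labeled v. But Bb–Db–Fb is foreign: the diatonic ii on degree 2 is Bbm, whereas Bbdim comes from Ab minor. It is labeled ii°.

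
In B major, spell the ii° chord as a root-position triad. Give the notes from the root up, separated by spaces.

The root, C#, is scale degree 2 — the same note in B major and B minor; only the chord quality changes. Building the diminished chord from the parallel minor on C#: C#–E–G.

C# E G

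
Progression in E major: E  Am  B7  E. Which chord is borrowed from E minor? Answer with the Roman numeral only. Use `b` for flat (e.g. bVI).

iv

The diatonic triads in E major are E, F#m, G#m, A, B, C#m, D#dim. E and B7 are both diatonic. Am (A–C–E) is not: scale degree 4 in E major carries A (IV). In E minor the chord on that degree is Am, so here it functions as iv, borrowed from the parallel minor.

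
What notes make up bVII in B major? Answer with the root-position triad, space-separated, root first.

A C# E

Scale degree 7 in B major is A#. bVII uses the lowered form, A, taken from B minor. Stacking thirds in B minor on A gives A–C#–E.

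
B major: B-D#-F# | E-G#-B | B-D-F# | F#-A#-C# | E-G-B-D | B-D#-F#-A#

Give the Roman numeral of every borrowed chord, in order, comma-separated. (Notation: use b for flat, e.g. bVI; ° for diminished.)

In B major the diatonic chords are B, C#m, D#m, E, F#, G#m, A#dim. Of the given chords, B–D#–F# = B, E–G#–B = E, F#–A#–C# = F# and B–D#–F#–A# = Bmaj7 are diatonic. B–D–F# is not: scale degree 1 in B major carries B (I). In B minor the chord on that degree is Bm, so here it functions as i, borrowed from the parallel minor. E–G–B–D is not: scale degree 4 in B major carries E (IV). In B minor the chord on that degree is Em7, so here it functions as iv7, borrowed from the parallel minor.

i, iv7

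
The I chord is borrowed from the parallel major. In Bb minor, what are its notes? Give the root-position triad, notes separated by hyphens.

Bb-D-F

I is built on scale degree 1, which is Bb in both Bb minor and its parallel. Building the major chord from the parallel major on Bb: Bb–D–F.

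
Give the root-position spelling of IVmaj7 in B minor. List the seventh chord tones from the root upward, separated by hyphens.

The root, E, is scale degree 4 — the same note in B minor and B major; only the chord quality changes. In B major the chord on E is E–G#–B–D#.

E-G#-B-D#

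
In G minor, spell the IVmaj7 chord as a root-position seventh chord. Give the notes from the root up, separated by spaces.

C E G B

The root, C, is scale degree 4 — the same note in G minor and G major; only the chord quality changes. Stacking thirds in G major on C gives C–E–G–B.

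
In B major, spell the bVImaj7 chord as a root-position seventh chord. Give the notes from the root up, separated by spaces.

Scale degree 6 in B major is G#. bVImaj7 uses the lowered form, G, taken from B minor. Building the major-seventh chord from the parallel minor on G: G–B–D–F#.

G B D F#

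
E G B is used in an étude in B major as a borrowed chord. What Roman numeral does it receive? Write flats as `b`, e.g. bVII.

E is scale degree 4 in B major. E–G–B is a minor chord — the form found in B minor, not the diatonic IV (E). Borrowed into B major it is written iv.

iv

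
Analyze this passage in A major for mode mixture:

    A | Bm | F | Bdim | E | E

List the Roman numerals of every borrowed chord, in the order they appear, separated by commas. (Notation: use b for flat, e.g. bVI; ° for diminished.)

bVI, ii°

A major has the diatonic set A, Bm, C#m, D, E, F#m, G#dim. A, Bm and E all belong to that set. But F (F–A–C) is foreign: the diatonic vi on degree 6 is F#m, whereas F comes from A minor. It is labeled bVI. Bdim (B–D–F) is not: scale degree 2 in A major carries Bm (ii). In A minor the chord on that degree is Bdim, so here it functions as ii°, borrowed from the parallel minor.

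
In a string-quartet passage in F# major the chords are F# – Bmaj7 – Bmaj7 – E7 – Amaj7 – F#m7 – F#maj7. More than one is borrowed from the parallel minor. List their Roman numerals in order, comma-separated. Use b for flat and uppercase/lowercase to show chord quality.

bVII7, bIIImaj7, i7

In F# major the diatonic chords are F#, G#m, A#m, B, C#, D#m, E#dim. Of the given chords, F#, Bmaj7 and F#maj7 are diatonic. But E7 (E–G#–B–D) is foreign: the diatonic vii° on degree 7 is E#dim, whereas E7 comes from F# minor. It is labeled bVII7. Amaj7 (A–C#–E–G#) doesn't fit — on degree 3 F# major would have A#m (iii). Amaj7 is the degree-3 chord of F# minor, so it is the borrowed bIIImaj7. F#m7 (F#–A–C#–E) doesn't fit — on degree 1 F# major would have F# (I). F#m7 is the degree-1 chord of F# minor, so it is the borrowed i7.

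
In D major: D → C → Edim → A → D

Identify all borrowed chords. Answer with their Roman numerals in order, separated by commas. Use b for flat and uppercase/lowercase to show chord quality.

The diatonic triads in D major are D, Em, F#m, G, A, Bm, C#dim. D and A are both diatonic. C (C–E–G) is not: scale degree 7 in D major carries C#dim (vii°). In D minor the chord on that degree is C, so here it functions as bVII, borrowed from the parallel minor. Edim (E–G–Bb) doesn't fit — on degree 2 D major would have Em (ii). Edim is the degree-2 chord of D minor, so it is the borrowed ii°.

bVII, ii°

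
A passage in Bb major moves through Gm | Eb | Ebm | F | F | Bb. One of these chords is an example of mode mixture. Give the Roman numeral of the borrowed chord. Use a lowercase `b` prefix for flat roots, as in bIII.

iv

The diatonic triads in Bb major are Bb, Cm, Dm, Eb, F, Gm, Adim. Gm, Eb, F and Bb all belong to that set. Ebm (Eb–Gb–Bb) doesn't fit — on degree 4 Bb major would have Eb (IV). Ebm is the degree-4 chord of Bb minor, so it is the borrowed iv.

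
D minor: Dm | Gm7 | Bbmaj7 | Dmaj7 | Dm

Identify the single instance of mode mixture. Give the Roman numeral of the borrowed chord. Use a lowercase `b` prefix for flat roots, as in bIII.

Imaj7

D minor has the diatonic set Dm, Edim, F, Gm, A, Bb, C (with V from harmonic minor). Dm, Gm7 and Bbmaj7 are all diatonic. Dmaj7 (D–F#–A–C#) doesn't fit — on degree 1 D minor would have Dm (i). Dmaj7 is the degree-1 chord of D major, so it is the borrowed Imaj7.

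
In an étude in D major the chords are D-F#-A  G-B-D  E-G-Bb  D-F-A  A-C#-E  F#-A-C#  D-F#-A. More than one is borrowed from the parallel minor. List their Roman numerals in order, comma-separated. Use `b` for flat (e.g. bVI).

The diatonic triads in D major are D, Em, F#m, G, A, Bm, C#dim. Of the given chords, D–F#–A = D, G–B–D = G, A–C#–E = A and F#–A–C# = F#m are diatonic. E–G–Bb doesn't fit — on degree 2 D major would have Em (ii). Edim is the degree-2 chord of D minor, so it is the borrowed ii°. But D–F–A is foreign: the diatonic I on degree 1 is D, whereas Dm comes from D minor. It is labeled i.

ii°, i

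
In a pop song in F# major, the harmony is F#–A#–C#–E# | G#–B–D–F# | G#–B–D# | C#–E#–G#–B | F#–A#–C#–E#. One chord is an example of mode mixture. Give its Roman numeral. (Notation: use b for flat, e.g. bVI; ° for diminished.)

F# major has the diatonic set F#, G#m, A#m, B, C#, D#m, E#dim. F#–A#–C#–E# = F#maj7, G#–B–D# = G#m and C#–E#–G#–B = C#7 are all diatonic. G#–B–D–F# doesn't fit — on degree 2 F# major would have G#m (ii). G#m7b5 is the degree-2 chord of F# minor, so it is the borrowed iiø7.

iiø7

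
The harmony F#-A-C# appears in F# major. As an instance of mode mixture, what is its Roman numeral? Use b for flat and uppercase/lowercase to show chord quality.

i

The root F# is the diatonic 1st degree of F# major; the borrowing shows in the chord quality. Diatonically F# major has F# (I) on that degree; F#–A–C# is instead the minor chord native to F# minor, so it takes the label i.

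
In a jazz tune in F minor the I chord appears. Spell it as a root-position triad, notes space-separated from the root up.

I is built on scale degree 1, which is F in both F minor and its parallel. Building the major chord from the parallel major on F: F–A–C.

F A C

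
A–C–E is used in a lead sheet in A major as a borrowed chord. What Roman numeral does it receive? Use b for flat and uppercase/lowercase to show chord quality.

The root A is the diatonic 1st degree of A major; the borrowing shows in the chord quality. The diatonic chord on degree 1 would be A (I), but A–C–E is the minor chord from A minor. As a borrowed chord it is labeled i.

i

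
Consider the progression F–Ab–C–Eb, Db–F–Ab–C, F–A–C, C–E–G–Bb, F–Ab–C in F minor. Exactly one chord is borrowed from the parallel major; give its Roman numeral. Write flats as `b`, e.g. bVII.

I

The diatonic triads in F minor (with V from harmonic minor) are Fm, Gdim, Ab, Bbm, C, Db, Eb. Of the given chords, F–Ab–C–Eb = Fm7, Db–F–Ab–C = Dbmaj7, C–E–G–Bb = C7 and F–Ab–C = Fm are diatonic. But F–A–C is foreign: the diatonic i on degree 1 is Fm, whereas F comes from F major. It is labeled I.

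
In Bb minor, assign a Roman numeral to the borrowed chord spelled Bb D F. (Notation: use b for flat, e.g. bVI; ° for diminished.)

Bb is scale degree 1 in Bb minor. The diatonic chord on degree 1 would be Bbm (i), but Bb–D–F is the major chord from Bb major. As a borrowed chord it is labeled I.

I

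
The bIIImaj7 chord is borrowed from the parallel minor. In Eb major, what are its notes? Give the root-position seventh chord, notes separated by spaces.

Scale degree 3 in Eb major is G. bIIImaj7 uses the lowered form, Gb, taken from Eb minor. Stacking thirds in Eb minor on Gb gives Gb–Bb–Db–F.

Gb Bb Db F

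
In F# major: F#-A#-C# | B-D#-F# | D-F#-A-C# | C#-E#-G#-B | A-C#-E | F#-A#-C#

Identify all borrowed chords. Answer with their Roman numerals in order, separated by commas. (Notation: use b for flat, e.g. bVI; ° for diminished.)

In F# major the diatonic chords are F#, G#m, A#m, B, C#, D#m, E#dim. F#–A#–C# = F#, B–D#–F# = B and C#–E#–G#–B = C#7 all belong to that set. D–F#–A–C# is not: scale degree 6 in F# major carries D#m (vi). In F# minor the chord on that degree is Dmaj7, so here it functions as bVImaj7, borrowed from the parallel minor. A–C#–E doesn't fit — on degree 3 F# major would have A#m (iii). A is the degree-3 chord of F# minor, so it is the borrowed bIII.

bVImaj7, bIII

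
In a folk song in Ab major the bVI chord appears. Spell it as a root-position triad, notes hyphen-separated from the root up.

Fb-Ab-Cb

bVI is built on the lowered scale degree 6. In Ab major degree 6 is F; lowered it becomes Fb. Stacking thirds in Ab minor on Fb gives Fb–Ab–Cb.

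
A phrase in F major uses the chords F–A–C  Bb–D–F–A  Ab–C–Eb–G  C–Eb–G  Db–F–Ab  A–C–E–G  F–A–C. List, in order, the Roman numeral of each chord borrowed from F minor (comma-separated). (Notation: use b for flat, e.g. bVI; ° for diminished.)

bIIImaj7, v, bVI

F major has the diatonic set F, Gm, Am, Bb, C, Dm, Edim. Of the given chords, F–A–C = F, Bb–D–F–A = Bbmaj7 and A–C–E–G = Am7 are diatonic. Ab–C–Eb–G doesn't fit — on degree 3 F major would have Am (iii). Abmaj7 is the degree-3 chord of F minor, so it is the borrowed bIIImaj7. C–Eb–G doesn't fit — on degree 5 F major would have C (V). Cm is the degree-5 chord of F minor, so it is the borrowed v. Db–F–Ab is not: scale degree 6 in F major carries Dm (vi). In F minor the chord on that degree is Db, so here it functions as bVI, borrowed from the parallel minor.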